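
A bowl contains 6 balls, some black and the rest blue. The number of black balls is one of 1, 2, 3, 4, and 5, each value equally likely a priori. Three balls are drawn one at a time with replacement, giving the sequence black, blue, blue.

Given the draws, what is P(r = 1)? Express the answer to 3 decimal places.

Under each hypothesis, the probability of the observed sequence is: P(data | r = 1) = (1/6)(5/6)(5/6) = 25/216; P(data | r = 2) = (2/6)(4/6)(4/6) = 4/27; P(data | r = 3) = (3/6)(3/6)(3/6) = 1/8; P(data | r = 4) = (4/6)(2/6)(2/6) = 2/27; P(data | r = 5) = (5/6)(1/6)(1/6) = 5/216.
The prior-weighted likelihoods are 1/5 · 25/216 = 5/216, 1/5 · 4/27 = 4/135, 1/5 · 1/8 = 1/40, 1/5 · 2/27 = 2/135, 1/5 · 5/216 = 1/216; summing to 7/72.
Therefore the posterior P(r = 1 | data) = (5/216) / (7/72) = 5/21.

0.238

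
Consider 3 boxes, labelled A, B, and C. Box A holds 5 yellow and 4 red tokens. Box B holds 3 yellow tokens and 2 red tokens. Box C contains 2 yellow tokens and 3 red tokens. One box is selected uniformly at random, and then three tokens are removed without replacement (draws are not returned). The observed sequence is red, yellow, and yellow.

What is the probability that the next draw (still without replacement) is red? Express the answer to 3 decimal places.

0.609

Under each hypothesis, the probability of the observed sequence is: P(data | box A) = (4/9)(5/8)(4/7) = 0.15873; P(data | box B) = (2/5)(3/4)(2/3) = 0.2; P(data | box C) = (3/5)(2/4)(1/3) = 0.1.
Weighting by the prior gives 1/3 · 0.15873 = 0.05291, 1/3 · 0.2 = 0.066667, 1/3 · 0.1 = 0.033333; these sum to 0.15291.
Normalising, the posterior is P(box A | data) = 0.34602, P(box B | data) = 0.43599, P(box C | data) = 0.21799.
The predictive probability is P(red next | data) = (1/2)(0.34602) + (1/2)(0.43599) + (1)(0.21799) = 0.609.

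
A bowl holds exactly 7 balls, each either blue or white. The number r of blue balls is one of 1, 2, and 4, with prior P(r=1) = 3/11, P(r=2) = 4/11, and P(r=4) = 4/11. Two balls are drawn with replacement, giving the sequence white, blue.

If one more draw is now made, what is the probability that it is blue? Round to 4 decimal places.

For each hypothesis, P(data | H) works out to: P(data | r = 1) = (6/7)(1/7) = 6/49; P(data | r = 2) = (5/7)(2/7) = 10/49; P(data | r = 4) = (3/7)(4/7) = 12/49.
Weighting by the prior gives 3/11 · 6/49 = 18/539, 4/11 · 10/49 = 40/539, 4/11 · 12/49 = 48/539; with total 106/539.
Normalising, the posterior is P(r = 1 | data) = 9/53, P(r = 2 | data) = 20/53, P(r = 4 | data) = 24/53.
The predictive probability is P(blue next | data) = (1/7)(9/53) + (2/7)(20/53) + (4/7)(24/53) = 145/371.

0.3908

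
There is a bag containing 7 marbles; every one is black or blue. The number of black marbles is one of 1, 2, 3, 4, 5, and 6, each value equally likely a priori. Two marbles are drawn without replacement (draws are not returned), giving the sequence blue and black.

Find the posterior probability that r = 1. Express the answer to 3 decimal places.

Under each hypothesis, the probability of the observed sequence is: P(data | r = 1) = (6/7)(1/6) = 1/7; P(data | r = 2) = (5/7)(2/6) = 5/21; P(data | r = 3) = (4/7)(3/6) = 2/7; P(data | r = 4) = (3/7)(4/6) = 2/7; P(data | r = 5) = (2/7)(5/6) = 5/21; P(data | r = 6) = (1/7)(6/6) = 1/7.
Multiplying each by its prior: 1/6 · 1/7 = 1/42, 1/6 · 5/21 = 5/126, 1/6 · 2/7 = 1/21, 1/6 · 2/7 = 1/21, 1/6 · 5/21 = 5/126, 1/6 · 1/7 = 1/42; these sum to 2/9.
By Bayes' rule, P(r = 1 | data) = (1/42) / (2/9) = 3/28.

0.107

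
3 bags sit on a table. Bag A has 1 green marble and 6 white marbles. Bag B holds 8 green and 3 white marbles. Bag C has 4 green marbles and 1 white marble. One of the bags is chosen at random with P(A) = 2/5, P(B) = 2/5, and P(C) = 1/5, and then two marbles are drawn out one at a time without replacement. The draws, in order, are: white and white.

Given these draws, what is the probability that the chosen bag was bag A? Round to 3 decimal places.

Under each hypothesis, the probability of the observed sequence is: P(data | bag A) = (6/7)(5/6) = 0.71429; P(data | bag B) = (3/11)(2/10) = 0.054545; P(data | bag C) = (1/5)(0/4) = 0.
Multiplying each by its prior: 2/5 · 0.71429 = 0.28571, 2/5 · 0.054545 = 0.021818, 1/5 · 0 = 0; with total 0.30753.
Therefore the posterior P(bag A | data) = (0.28571) / (0.30753) = 0.92905.

0.929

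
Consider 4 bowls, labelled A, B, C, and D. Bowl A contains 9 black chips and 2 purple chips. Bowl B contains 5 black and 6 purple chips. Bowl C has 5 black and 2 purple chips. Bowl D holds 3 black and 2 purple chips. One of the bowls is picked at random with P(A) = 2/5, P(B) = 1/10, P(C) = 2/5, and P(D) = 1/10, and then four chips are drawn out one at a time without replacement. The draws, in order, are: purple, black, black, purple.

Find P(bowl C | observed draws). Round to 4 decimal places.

0.4339

Compute the likelihood of the observed sequence for each case: P(data | bowl A) = (2/11)(9/10)(8/9)(1/8) = 0.018182; P(data | bowl B) = (6/11)(5/10)(4/9)(5/8) = 0.075758; P(data | bowl C) = (2/7)(5/6)(4/5)(1/4) = 0.047619; P(data | bowl D) = (2/5)(3/4)(2/3)(1/2) = 0.1.
Multiplying each by its prior: 2/5 · 0.018182 = 0.0072727, 1/10 · 0.075758 = 0.0075758, 2/5 · 0.047619 = 0.019048, 1/10 · 0.1 = 0.01; summing to 0.043896.
By Bayes' rule, P(bowl C | data) = (0.019048) / (0.043896) = 0.43393.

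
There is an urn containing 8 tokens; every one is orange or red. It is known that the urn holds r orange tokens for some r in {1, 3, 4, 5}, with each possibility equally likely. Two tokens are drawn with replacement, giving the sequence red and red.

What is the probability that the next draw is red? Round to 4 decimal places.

0.7058

The likelihood of the observed sequence under each hypothesis: P(data | r = 1) = (7/8)(7/8) = 49/64; P(data | r = 3) = (5/8)(5/8) = 25/64; P(data | r = 4) = (4/8)(4/8) = 1/4; P(data | r = 5) = (3/8)(3/8) = 9/64.
Weighting by the prior gives 1/4 · 49/64 = 49/256, 1/4 · 25/64 = 25/256, 1/4 · 1/4 = 1/16, 1/4 · 9/64 = 9/256; summing to 99/256.
Normalising, the posterior is P(r = 1 | data) = 49/99, P(r = 3 | data) = 25/99, P(r = 4 | data) = 16/99, P(r = 5 | data) = 1/11.
So P(red next | data) = Σ P(red next | H) P(H | data) = (7/8)(49/99) + (5/8)(25/99) + (1/2)(16/99) + (3/8)(1/11) = 559/792.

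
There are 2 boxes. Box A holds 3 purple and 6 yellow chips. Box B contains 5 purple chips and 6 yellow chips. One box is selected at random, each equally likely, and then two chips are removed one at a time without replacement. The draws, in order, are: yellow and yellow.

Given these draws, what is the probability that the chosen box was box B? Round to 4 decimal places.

0.3956

The likelihood of the observed sequence under each hypothesis: P(data | box A) = (6/9)(5/8) = 5/12; P(data | box B) = (6/11)(5/10) = 3/11.
Multiplying each by its prior: 1/2 · 5/12 = 5/24, 1/2 · 3/11 = 3/22; summing to 91/264.
By Bayes' rule, P(box B | data) = (3/22) / (91/264) = 36/91.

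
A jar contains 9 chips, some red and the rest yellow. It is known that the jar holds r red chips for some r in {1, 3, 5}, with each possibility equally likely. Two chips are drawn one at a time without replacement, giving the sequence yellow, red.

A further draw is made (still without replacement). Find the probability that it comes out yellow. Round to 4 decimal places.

0.6398

For each hypothesis, P(data | H) works out to: P(data | r = 1) = (8/9)(1/8) = 1/9; P(data | r = 3) = (6/9)(3/8) = 1/4; P(data | r = 5) = (4/9)(5/8) = 5/18.
The prior-weighted likelihoods are 1/3 · 1/9 = 1/27, 1/3 · 1/4 = 1/12, 1/3 · 5/18 = 5/54; with total 23/108.
The posterior is then P(r = 1 | data) = 4/23, P(r = 3 | data) = 9/23, P(r = 5 | data) = 10/23.
The predictive probability is P(yellow next | data) = (1)(4/23) + (5/7)(9/23) + (3/7)(10/23) = 103/161.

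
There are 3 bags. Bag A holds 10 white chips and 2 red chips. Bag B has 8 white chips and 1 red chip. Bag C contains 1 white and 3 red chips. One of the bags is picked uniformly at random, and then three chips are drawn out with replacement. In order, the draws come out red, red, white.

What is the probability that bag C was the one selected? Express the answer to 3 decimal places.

0.805

Compute the likelihood of the observed sequence for each case: P(data | bag A) = (2/12)(2/12)(10/12) = 0.023148; P(data | bag B) = (1/9)(1/9)(8/9) = 0.010974; P(data | bag C) = (3/4)(3/4)(1/4) = 0.14062.
Multiplying each by its prior: 1/3 · 0.023148 = 0.007716, 1/3 · 0.010974 = 0.003658, 1/3 · 0.14062 = 0.046875; these sum to 0.058249.
So P(bag C | data) = (0.046875) / (0.058249) = 0.80473.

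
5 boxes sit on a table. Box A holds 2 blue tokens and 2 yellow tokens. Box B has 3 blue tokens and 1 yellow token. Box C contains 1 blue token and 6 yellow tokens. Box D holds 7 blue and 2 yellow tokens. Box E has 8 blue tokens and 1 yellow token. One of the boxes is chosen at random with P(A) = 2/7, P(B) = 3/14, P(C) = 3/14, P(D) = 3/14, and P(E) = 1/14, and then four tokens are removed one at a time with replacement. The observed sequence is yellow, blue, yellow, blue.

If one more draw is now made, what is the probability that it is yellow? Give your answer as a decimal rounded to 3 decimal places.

Under each hypothesis, the probability of the observed sequence is: P(data | box A) = (2/4)(2/4)(2/4)(2/4) = 0.0625; P(data | box B) = (1/4)(3/4)(1/4)(3/4) = 0.035156; P(data | box C) = (6/7)(1/7)(6/7)(1/7) = 0.014994; P(data | box D) = (2/9)(7/9)(2/9)(7/9) = 0.029873; P(data | box E) = (1/9)(8/9)(1/9)(8/9) = 0.0097546.
Multiplying each by its prior: 2/7 · 0.0625 = 0.017857, 3/14 · 0.035156 = 0.0075335, 3/14 · 0.014994 = 0.0032129, 3/14 · 0.029873 = 0.0064015, 1/14 · 0.0097546 = 0.00069676; summing to 0.035702.
Normalising, the posterior is P(box A | data) = 0.50017, P(box B | data) = 0.21101, P(box C | data) = 0.089994, P(box D | data) = 0.1793, P(box E | data) = 0.019516.
Averaging over the posterior, P(yellow next | data) = (1/2)(0.50017) + (1/4)(0.21101) + (6/7)(0.089994) + (2/9)(0.1793) + (1/9)(0.019516) = 0.42199.

0.422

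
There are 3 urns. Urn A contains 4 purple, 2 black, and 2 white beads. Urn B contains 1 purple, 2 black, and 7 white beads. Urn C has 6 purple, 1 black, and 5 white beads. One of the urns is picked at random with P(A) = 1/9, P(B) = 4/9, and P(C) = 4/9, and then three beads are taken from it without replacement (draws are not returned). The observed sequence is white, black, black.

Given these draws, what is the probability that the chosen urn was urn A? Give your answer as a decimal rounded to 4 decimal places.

For each hypothesis, P(data | H) works out to: P(data | urn A) = (2/8)(2/7)(1/6) = 0.011905; P(data | urn B) = (7/10)(2/9)(1/8) = 0.019444; P(data | urn C) = (5/12)(1/11)(0/10) = 0.
Multiplying each by its prior: 1/9 · 0.011905 = 0.0013228, 4/9 · 0.019444 = 0.008642, 4/9 · 0 = 0; summing to 0.0099647.
Hence P(urn A | data) = (0.0013228) / (0.0099647) = 0.13274.

0.1327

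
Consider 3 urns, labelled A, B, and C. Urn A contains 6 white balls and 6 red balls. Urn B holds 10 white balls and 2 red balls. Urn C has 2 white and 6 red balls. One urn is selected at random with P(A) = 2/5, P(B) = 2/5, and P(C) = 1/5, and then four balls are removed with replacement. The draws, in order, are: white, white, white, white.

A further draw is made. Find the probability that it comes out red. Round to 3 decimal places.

The likelihood of the observed sequence under each hypothesis: P(data | urn A) = (6/12)(6/12)(6/12)(6/12) = 0.0625; P(data | urn B) = (10/12)(10/12)(10/12)(10/12) = 0.48225; P(data | urn C) = (2/8)(2/8)(2/8)(2/8) = 0.0039062.
Weighting by the prior gives 2/5 · 0.0625 = 0.025, 2/5 · 0.48225 = 0.1929, 1/5 · 0.0039062 = 0.00078125; these sum to 0.21868.
The posterior is then P(urn A | data) = 0.11432, P(urn B | data) = 0.88211, P(urn C | data) = 0.0035725.
Averaging over the posterior, P(red next | data) = (1/2)(0.11432) + (1/6)(0.88211) + (3/4)(0.0035725) = 0.20686.

0.207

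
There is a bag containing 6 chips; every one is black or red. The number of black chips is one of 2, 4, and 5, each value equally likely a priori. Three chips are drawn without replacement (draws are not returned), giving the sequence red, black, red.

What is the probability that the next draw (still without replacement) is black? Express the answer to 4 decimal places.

0.5000

Under each hypothesis, the probability of the observed sequence is: P(data | r = 2) = (4/6)(2/5)(3/4) = 1/5; P(data | r = 4) = (2/6)(4/5)(1/4) = 1/15; P(data | r = 5) = (1/6)(5/5)(0/4) = 0.
Multiplying each by its prior: 1/3 · 1/5 = 1/15, 1/3 · 1/15 = 1/45, 1/3 · 0 = 0; with total 4/45.
The posterior is then P(r = 2 | data) = 3/4, P(r = 4 | data) = 1/4, P(r = 5 | data) = 0.
So P(black next | data) = Σ P(black next | H) P(H | data) = (1/3)(3/4) + (1)(1/4) = 1/2.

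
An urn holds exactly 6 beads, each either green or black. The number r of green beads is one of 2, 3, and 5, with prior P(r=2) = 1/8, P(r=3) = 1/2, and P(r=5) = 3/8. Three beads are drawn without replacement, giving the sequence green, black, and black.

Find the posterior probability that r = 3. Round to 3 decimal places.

0.750

The likelihood of the observed sequence under each hypothesis: P(data | r = 2) = (2/6)(4/5)(3/4) = 1/5; P(data | r = 3) = (3/6)(3/5)(2/4) = 3/20; P(data | r = 5) = (5/6)(1/5)(0/4) = 0.
Weighting by the prior gives 1/8 · 1/5 = 1/40, 1/2 · 3/20 = 3/40, 3/8 · 0 = 0; summing to 1/10.
Hence P(r = 3 | data) = (3/40) / (1/10) = 3/4.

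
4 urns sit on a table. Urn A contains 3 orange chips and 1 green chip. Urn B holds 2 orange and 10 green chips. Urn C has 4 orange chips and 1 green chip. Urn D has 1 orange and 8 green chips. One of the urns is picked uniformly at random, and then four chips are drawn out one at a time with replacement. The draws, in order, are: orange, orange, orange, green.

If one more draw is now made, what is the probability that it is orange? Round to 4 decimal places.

For each hypothesis, P(data | H) works out to: P(data | urn A) = (3/4)(3/4)(3/4)(1/4) = 0.10547; P(data | urn B) = (2/12)(2/12)(2/12)(10/12) = 0.003858; P(data | urn C) = (4/5)(4/5)(4/5)(1/5) = 0.1024; P(data | urn D) = (1/9)(1/9)(1/9)(8/9) = 0.0012193.
Weighting by the prior gives 1/4 · 0.10547 = 0.026367, 1/4 · 0.003858 = 0.00096451, 1/4 · 0.1024 = 0.0256, 1/4 · 0.0012193 = 0.00030483; summing to 0.053237.
Dividing through by the total gives posterior P(urn A | data) = 0.49528, P(urn B | data) = 0.018117, P(urn C | data) = 0.48087, P(urn D | data) = 0.005726.
The predictive probability is P(orange next | data) = (3/4)(0.49528) + (1/6)(0.018117) + (4/5)(0.48087) + (1/9)(0.005726) = 0.75982.

0.7598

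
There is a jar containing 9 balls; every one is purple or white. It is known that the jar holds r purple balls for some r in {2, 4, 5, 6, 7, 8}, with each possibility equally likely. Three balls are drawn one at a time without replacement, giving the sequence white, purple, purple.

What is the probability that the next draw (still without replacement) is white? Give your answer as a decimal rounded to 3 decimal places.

0.359

For each hypothesis, P(data | H) works out to: P(data | r = 2) = (7/9)(2/8)(1/7) = 1/36; P(data | r = 4) = (5/9)(4/8)(3/7) = 5/42; P(data | r = 5) = (4/9)(5/8)(4/7) = 10/63; P(data | r = 6) = (3/9)(6/8)(5/7) = 5/28; P(data | r = 7) = (2/9)(7/8)(6/7) = 1/6; P(data | r = 8) = (1/9)(8/8)(7/7) = 1/9.
Multiplying each by its prior: 1/6 · 1/36 = 1/216, 1/6 · 5/42 = 5/252, 1/6 · 10/63 = 5/189, 1/6 · 5/28 = 5/168, 1/6 · 1/6 = 1/36, 1/6 · 1/9 = 1/54; summing to 8/63.
The posterior is then P(r = 2 | data) = 7/192, P(r = 4 | data) = 5/32, P(r = 5 | data) = 5/24, P(r = 6 | data) = 15/64, P(r = 7 | data) = 7/32, P(r = 8 | data) = 7/48.
So P(white next | data) = Σ P(white next | H) P(H | data) = (1)(7/192) + (2/3)(5/32) + (1/2)(5/24) + (1/3)(15/64) + (1/6)(7/32) + (0)(7/48) = 23/64.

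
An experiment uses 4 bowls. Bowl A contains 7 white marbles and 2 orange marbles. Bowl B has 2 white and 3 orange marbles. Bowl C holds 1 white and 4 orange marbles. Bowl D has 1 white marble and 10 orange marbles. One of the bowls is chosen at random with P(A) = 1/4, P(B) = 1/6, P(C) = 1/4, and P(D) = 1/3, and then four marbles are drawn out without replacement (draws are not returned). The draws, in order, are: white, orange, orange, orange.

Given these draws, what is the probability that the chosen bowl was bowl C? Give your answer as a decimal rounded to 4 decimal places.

Compute the likelihood of the observed sequence for each case: P(data | bowl A) = (7/9)(2/8)(1/7)(0/6) = 0; P(data | bowl B) = (2/5)(3/4)(2/3)(1/2) = 1/10; P(data | bowl C) = (1/5)(4/4)(3/3)(2/2) = 1/5; P(data | bowl D) = (1/11)(10/10)(9/9)(8/8) = 1/11.
Multiplying each by its prior: 1/4 · 0 = 0, 1/6 · 1/10 = 1/60, 1/4 · 1/5 = 1/20, 1/3 · 1/11 = 1/33; with total 16/165.
Therefore the posterior P(bowl C | data) = (1/20) / (16/165) = 33/64.

0.5156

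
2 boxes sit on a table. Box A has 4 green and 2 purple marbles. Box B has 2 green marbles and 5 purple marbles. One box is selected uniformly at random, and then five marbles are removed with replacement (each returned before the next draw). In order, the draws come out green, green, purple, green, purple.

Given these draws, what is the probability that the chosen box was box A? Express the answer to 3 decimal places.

The likelihood of the observed sequence under each hypothesis: P(data | box A) = (4/6)(4/6)(2/6)(4/6)(2/6) = 0.032922; P(data | box B) = (2/7)(2/7)(5/7)(2/7)(5/7) = 0.0119.
Weighting by the prior gives 1/2 · 0.032922 = 0.016461, 1/2 · 0.0119 = 0.0059499; these sum to 0.022411.
Hence P(box A | data) = (0.016461) / (0.022411) = 0.73451.

0.735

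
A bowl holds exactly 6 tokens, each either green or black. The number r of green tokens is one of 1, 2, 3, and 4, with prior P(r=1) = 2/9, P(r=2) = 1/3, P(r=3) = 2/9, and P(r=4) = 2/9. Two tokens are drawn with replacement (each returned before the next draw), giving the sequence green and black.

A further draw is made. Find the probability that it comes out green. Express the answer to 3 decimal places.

Under each hypothesis, the probability of the observed sequence is: P(data | r = 1) = (1/6)(5/6) = 5/36; P(data | r = 2) = (2/6)(4/6) = 2/9; P(data | r = 3) = (3/6)(3/6) = 1/4; P(data | r = 4) = (4/6)(2/6) = 2/9.
Multiplying each by its prior: 2/9 · 5/36 = 5/162, 1/3 · 2/9 = 2/27, 2/9 · 1/4 = 1/18, 2/9 · 2/9 = 4/81; these sum to 17/81.
The posterior is then P(r = 1 | data) = 5/34, P(r = 2 | data) = 6/17, P(r = 3 | data) = 9/34, P(r = 4 | data) = 4/17.
The predictive probability is P(green next | data) = (1/6)(5/34) + (1/3)(6/17) + (1/2)(9/34) + (2/3)(4/17) = 22/51.

0.431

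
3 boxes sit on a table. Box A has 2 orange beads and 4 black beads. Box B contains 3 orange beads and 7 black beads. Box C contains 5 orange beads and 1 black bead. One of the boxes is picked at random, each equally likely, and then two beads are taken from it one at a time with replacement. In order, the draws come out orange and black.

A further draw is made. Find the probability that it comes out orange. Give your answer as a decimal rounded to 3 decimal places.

The likelihood of the observed sequence under each hypothesis: P(data | box A) = (2/6)(4/6) = 0.22222; P(data | box B) = (3/10)(7/10) = 0.21; P(data | box C) = (5/6)(1/6) = 0.13889.
Multiplying each by its prior: 1/3 · 0.22222 = 0.074074, 1/3 · 0.21 = 0.07, 1/3 · 0.13889 = 0.046296; with total 0.19037.
The posterior is then P(box A | data) = 0.38911, P(box B | data) = 0.3677, P(box C | data) = 0.24319.
Averaging over the posterior, P(orange next | data) = (1/3)(0.38911) + (3/10)(0.3677) + (5/6)(0.24319) = 0.44267.

0.443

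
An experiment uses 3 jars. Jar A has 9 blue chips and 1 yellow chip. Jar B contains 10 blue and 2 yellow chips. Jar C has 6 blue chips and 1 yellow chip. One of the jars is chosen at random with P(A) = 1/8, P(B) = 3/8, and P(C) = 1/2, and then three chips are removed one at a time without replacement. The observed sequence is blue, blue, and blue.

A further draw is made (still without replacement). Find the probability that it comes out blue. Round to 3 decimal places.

0.776

Under each hypothesis, the probability of the observed sequence is: P(data | jar A) = (9/10)(8/9)(7/8) = 0.7; P(data | jar B) = (10/12)(9/11)(8/10) = 0.54545; P(data | jar C) = (6/7)(5/6)(4/5) = 0.57143.
The prior-weighted likelihoods are 1/8 · 0.7 = 0.0875, 3/8 · 0.54545 = 0.20455, 1/2 · 0.57143 = 0.28571; these sum to 0.57776.
Normalising, the posterior is P(jar A | data) = 0.15145, P(jar B | data) = 0.35403, P(jar C | data) = 0.49452.
Averaging over the posterior, P(blue next | data) = (6/7)(0.15145) + (7/9)(0.35403) + (3/4)(0.49452) = 0.77606.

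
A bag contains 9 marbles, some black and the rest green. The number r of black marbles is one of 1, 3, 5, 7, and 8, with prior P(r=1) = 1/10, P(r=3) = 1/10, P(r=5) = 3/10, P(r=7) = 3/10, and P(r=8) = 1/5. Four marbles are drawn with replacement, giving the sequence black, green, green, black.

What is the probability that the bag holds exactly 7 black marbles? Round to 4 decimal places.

Compute the likelihood of the observed sequence for each case: P(data | r = 1) = (1/9)(8/9)(8/9)(1/9) = 0.0097546; P(data | r = 3) = (3/9)(6/9)(6/9)(3/9) = 0.049383; P(data | r = 5) = (5/9)(4/9)(4/9)(5/9) = 0.060966; P(data | r = 7) = (7/9)(2/9)(2/9)(7/9) = 0.029873; P(data | r = 8) = (8/9)(1/9)(1/9)(8/9) = 0.0097546.
Multiplying each by its prior: 1/10 · 0.0097546 = 0.00097546, 1/10 · 0.049383 = 0.0049383, 3/10 · 0.060966 = 0.01829, 3/10 · 0.029873 = 0.008962, 1/5 · 0.0097546 = 0.0019509; summing to 0.035117.
Hence P(r = 7 | data) = (0.008962) / (0.035117) = 0.25521.

0.2552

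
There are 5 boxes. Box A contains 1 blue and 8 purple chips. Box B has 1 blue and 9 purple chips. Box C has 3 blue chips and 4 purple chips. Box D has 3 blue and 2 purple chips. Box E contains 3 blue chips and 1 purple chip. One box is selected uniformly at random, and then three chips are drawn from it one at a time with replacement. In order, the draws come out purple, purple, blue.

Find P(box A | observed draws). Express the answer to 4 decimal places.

0.1944

Under each hypothesis, the probability of the observed sequence is: P(data | box A) = (8/9)(8/9)(1/9) = 0.087791; P(data | box B) = (9/10)(9/10)(1/10) = 0.081; P(data | box C) = (4/7)(4/7)(3/7) = 0.13994; P(data | box D) = (2/5)(2/5)(3/5) = 0.096; P(data | box E) = (1/4)(1/4)(3/4) = 0.046875.
Multiplying each by its prior: 1/5 · 0.087791 = 0.017558, 1/5 · 0.081 = 0.0162, 1/5 · 0.13994 = 0.027988, 1/5 · 0.096 = 0.0192, 1/5 · 0.046875 = 0.009375; these sum to 0.090322.
Therefore the posterior P(box A | data) = (0.017558) / (0.090322) = 0.1944.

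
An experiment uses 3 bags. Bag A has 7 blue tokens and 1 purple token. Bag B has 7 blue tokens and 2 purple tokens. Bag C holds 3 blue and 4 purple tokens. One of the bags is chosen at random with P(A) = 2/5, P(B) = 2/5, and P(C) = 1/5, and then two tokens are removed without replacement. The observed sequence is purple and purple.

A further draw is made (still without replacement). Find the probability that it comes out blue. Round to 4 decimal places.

0.6651

For each hypothesis, P(data | H) works out to: P(data | bag A) = (1/8)(0/7) = 0; P(data | bag B) = (2/9)(1/8) = 1/36; P(data | bag C) = (4/7)(3/6) = 2/7.
The prior-weighted likelihoods are 2/5 · 0 = 0, 2/5 · 1/36 = 1/90, 1/5 · 2/7 = 2/35; these sum to 43/630.
Normalising, the posterior is P(bag A | data) = 0, P(bag B | data) = 7/43, P(bag C | data) = 36/43.
So P(blue next | data) = Σ P(blue next | H) P(H | data) = (1)(7/43) + (3/5)(36/43) = 143/215.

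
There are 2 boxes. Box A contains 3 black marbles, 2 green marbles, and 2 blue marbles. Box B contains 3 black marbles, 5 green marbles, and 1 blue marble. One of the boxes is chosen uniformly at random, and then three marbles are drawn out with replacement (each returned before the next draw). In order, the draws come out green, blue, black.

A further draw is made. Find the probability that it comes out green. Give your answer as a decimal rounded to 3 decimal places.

The likelihood of the observed sequence under each hypothesis: P(data | box A) = (2/7)(2/7)(3/7) = 0.034985; P(data | box B) = (5/9)(1/9)(3/9) = 0.020576.
The prior-weighted likelihoods are 1/2 · 0.034985 = 0.017493, 1/2 · 0.020576 = 0.010288; summing to 0.027781.
Dividing through by the total gives posterior P(box A | data) = 0.62967, P(box B | data) = 0.37033.
The predictive probability is P(green next | data) = (2/7)(0.62967) + (5/9)(0.37033) = 0.38564.

0.386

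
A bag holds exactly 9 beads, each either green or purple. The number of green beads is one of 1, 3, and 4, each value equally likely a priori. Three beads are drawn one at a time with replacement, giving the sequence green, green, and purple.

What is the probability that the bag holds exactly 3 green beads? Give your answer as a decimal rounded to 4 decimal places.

0.3803

Under each hypothesis, the probability of the observed sequence is: P(data | r = 1) = (1/9)(1/9)(8/9) = 0.010974; P(data | r = 3) = (3/9)(3/9)(6/9) = 0.074074; P(data | r = 4) = (4/9)(4/9)(5/9) = 0.10974.
Weighting by the prior gives 1/3 · 0.010974 = 0.003658, 1/3 · 0.074074 = 0.024691, 1/3 · 0.10974 = 0.03658; these sum to 0.064929.
By Bayes' rule, P(r = 3 | data) = (0.024691) / (0.064929) = 0.38028.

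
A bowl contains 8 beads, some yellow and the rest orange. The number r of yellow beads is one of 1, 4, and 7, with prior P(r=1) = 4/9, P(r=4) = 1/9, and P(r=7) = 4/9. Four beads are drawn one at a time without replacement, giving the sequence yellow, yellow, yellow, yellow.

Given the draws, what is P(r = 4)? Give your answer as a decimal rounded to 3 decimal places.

For each hypothesis, P(data | H) works out to: P(data | r = 1) = (1/8)(0/7) = 0; P(data | r = 4) = (4/8)(3/7)(2/6)(1/5) = 1/70; P(data | r = 7) = (7/8)(6/7)(5/6)(4/5) = 1/2.
Multiplying each by its prior: 4/9 · 0 = 0, 1/9 · 1/70 = 1/630, 4/9 · 1/2 = 2/9; summing to 47/210.
Therefore the posterior P(r = 4 | data) = (1/630) / (47/210) = 1/141.

0.007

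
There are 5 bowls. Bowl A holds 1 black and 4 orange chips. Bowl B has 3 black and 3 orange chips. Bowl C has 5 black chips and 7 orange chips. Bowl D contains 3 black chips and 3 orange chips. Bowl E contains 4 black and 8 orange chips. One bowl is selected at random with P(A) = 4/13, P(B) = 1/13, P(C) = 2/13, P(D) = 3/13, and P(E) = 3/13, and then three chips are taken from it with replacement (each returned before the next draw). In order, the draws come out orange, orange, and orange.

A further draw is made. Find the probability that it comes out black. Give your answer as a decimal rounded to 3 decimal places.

0.292

Compute the likelihood of the observed sequence for each case: P(data | bowl A) = (4/5)(4/5)(4/5) = 0.512; P(data | bowl B) = (3/6)(3/6)(3/6) = 0.125; P(data | bowl C) = (7/12)(7/12)(7/12) = 0.1985; P(data | bowl D) = (3/6)(3/6)(3/6) = 0.125; P(data | bowl E) = (8/12)(8/12)(8/12) = 0.2963.
The prior-weighted likelihoods are 4/13 · 0.512 = 0.15754, 1/13 · 0.125 = 0.0096154, 2/13 · 0.1985 = 0.030538, 3/13 · 0.125 = 0.028846, 3/13 · 0.2963 = 0.068376; these sum to 0.29491.
Dividing through by the total gives posterior P(bowl A | data) = 0.53418, P(bowl B | data) = 0.032604, P(bowl C | data) = 0.10355, P(bowl D | data) = 0.097812, P(bowl E | data) = 0.23185.
Averaging over the posterior, P(black next | data) = (1/5)(0.53418) + (1/2)(0.032604) + (5/12)(0.10355) + (1/2)(0.097812) + (1/3)(0.23185) = 0.29247.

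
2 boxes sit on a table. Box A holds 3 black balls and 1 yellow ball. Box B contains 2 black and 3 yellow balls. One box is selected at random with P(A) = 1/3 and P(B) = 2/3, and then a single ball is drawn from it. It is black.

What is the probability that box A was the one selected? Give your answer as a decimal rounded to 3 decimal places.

Compute the likelihood of this draw for each case: P(data | box A) = (3/4) = 3/4; P(data | box B) = (2/5) = 2/5.
Weighting by the prior gives 1/3 · 3/4 = 1/4, 2/3 · 2/5 = 4/15; these sum to 31/60.
Hence P(box A | data) = (1/4) / (31/60) = 15/31.

0.484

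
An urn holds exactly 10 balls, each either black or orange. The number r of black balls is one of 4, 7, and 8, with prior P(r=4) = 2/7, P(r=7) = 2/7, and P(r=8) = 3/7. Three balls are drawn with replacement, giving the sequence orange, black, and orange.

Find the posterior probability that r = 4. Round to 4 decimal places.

Compute the likelihood of the observed sequence for each case: P(data | r = 4) = (6/10)(4/10)(6/10) = 18/125; P(data | r = 7) = (3/10)(7/10)(3/10) = 63/1000; P(data | r = 8) = (2/10)(8/10)(2/10) = 4/125.
Weighting by the prior gives 2/7 · 18/125 = 36/875, 2/7 · 63/1000 = 9/500, 3/7 · 4/125 = 12/875; these sum to 51/700.
So P(r = 4 | data) = (36/875) / (51/700) = 48/85.

0.5647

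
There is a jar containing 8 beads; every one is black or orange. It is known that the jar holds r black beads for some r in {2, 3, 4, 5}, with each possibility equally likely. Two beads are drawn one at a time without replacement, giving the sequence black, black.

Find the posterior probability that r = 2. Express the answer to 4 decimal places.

Under each hypothesis, the probability of the observed sequence is: P(data | r = 2) = (2/8)(1/7) = 1/28; P(data | r = 3) = (3/8)(2/7) = 3/28; P(data | r = 4) = (4/8)(3/7) = 3/14; P(data | r = 5) = (5/8)(4/7) = 5/14.
Weighting by the prior gives 1/4 · 1/28 = 1/112, 1/4 · 3/28 = 3/112, 1/4 · 3/14 = 3/56, 1/4 · 5/14 = 5/56; these sum to 5/28.
So P(r = 2 | data) = (1/112) / (5/28) = 1/20.

0.0500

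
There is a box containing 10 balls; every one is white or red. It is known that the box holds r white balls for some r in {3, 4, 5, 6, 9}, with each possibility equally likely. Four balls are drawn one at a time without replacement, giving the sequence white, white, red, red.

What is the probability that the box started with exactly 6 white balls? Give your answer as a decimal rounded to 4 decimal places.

Compute the likelihood of the observed sequence for each case: P(data | r = 3) = (3/10)(2/9)(7/8)(6/7) = 1/20; P(data | r = 4) = (4/10)(3/9)(6/8)(5/7) = 1/14; P(data | r = 5) = (5/10)(4/9)(5/8)(4/7) = 5/63; P(data | r = 6) = (6/10)(5/9)(4/8)(3/7) = 1/14; P(data | r = 9) = (9/10)(8/9)(1/8)(0/7) = 0.
Weighting by the prior gives 1/5 · 1/20 = 1/100, 1/5 · 1/14 = 1/70, 1/5 · 5/63 = 1/63, 1/5 · 1/14 = 1/70, 1/5 · 0 = 0; summing to 49/900.
Therefore the posterior P(r = 6 | data) = (1/70) / (49/900) = 90/343.

0.2624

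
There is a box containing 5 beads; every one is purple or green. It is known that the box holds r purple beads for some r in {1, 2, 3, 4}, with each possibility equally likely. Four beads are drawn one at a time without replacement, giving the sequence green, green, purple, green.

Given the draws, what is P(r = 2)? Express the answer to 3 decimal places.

0.333

Compute the likelihood of the observed sequence for each case: P(data | r = 1) = (4/5)(3/4)(1/3)(2/2) = 1/5; P(data | r = 2) = (3/5)(2/4)(2/3)(1/2) = 1/10; P(data | r = 3) = (2/5)(1/4)(3/3)(0/2) = 0; P(data | r = 4) = (1/5)(0/4) = 0.
The prior-weighted likelihoods are 1/4 · 1/5 = 1/20, 1/4 · 1/10 = 1/40, 1/4 · 0 = 0, 1/4 · 0 = 0; summing to 3/40.
Therefore the posterior P(r = 2 | data) = (1/40) / (3/40) = 1/3.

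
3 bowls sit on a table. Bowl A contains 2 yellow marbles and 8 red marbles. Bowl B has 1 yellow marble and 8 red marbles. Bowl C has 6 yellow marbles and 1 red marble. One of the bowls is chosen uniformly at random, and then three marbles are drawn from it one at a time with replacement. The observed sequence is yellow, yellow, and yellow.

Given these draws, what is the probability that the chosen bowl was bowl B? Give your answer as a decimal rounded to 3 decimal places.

The likelihood of the observed sequence under each hypothesis: P(data | bowl A) = (2/10)(2/10)(2/10) = 0.008; P(data | bowl B) = (1/9)(1/9)(1/9) = 0.0013717; P(data | bowl C) = (6/7)(6/7)(6/7) = 0.62974.
Multiplying each by its prior: 1/3 · 0.008 = 0.0026667, 1/3 · 0.0013717 = 0.00045725, 1/3 · 0.62974 = 0.20991; these sum to 0.21304.
So P(bowl B | data) = (0.00045725) / (0.21304) = 0.0021463.

0.002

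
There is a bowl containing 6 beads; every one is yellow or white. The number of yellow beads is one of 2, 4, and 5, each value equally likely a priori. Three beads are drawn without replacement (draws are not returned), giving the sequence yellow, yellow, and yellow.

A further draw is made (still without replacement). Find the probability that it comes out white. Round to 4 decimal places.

0.4286

Compute the likelihood of the observed sequence for each case: P(data | r = 2) = (2/6)(1/5)(0/4) = 0; P(data | r = 4) = (4/6)(3/5)(2/4) = 1/5; P(data | r = 5) = (5/6)(4/5)(3/4) = 1/2.
The prior-weighted likelihoods are 1/3 · 0 = 0, 1/3 · 1/5 = 1/15, 1/3 · 1/2 = 1/6; these sum to 7/30.
Dividing through by the total gives posterior P(r = 2 | data) = 0, P(r = 4 | data) = 2/7, P(r = 5 | data) = 5/7.
The predictive probability is P(white next | data) = (2/3)(2/7) + (1/3)(5/7) = 3/7.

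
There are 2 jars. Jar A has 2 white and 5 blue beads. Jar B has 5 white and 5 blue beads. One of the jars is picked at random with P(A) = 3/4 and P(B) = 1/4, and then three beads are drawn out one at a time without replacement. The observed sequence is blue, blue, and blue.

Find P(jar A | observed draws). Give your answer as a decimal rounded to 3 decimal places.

0.911

Compute the likelihood of the observed sequence for each case: P(data | jar A) = (5/7)(4/6)(3/5) = 2/7; P(data | jar B) = (5/10)(4/9)(3/8) = 1/12.
The prior-weighted likelihoods are 3/4 · 2/7 = 3/14, 1/4 · 1/12 = 1/48; with total 79/336.
Hence P(jar A | data) = (3/14) / (79/336) = 72/79.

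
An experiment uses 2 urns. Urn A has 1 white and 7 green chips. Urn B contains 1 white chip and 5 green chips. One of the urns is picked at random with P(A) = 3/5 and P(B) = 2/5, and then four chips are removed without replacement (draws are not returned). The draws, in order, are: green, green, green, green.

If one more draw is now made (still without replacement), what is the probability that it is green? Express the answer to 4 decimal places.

0.6731

The likelihood of the observed sequence under each hypothesis: P(data | urn A) = (7/8)(6/7)(5/6)(4/5) = 1/2; P(data | urn B) = (5/6)(4/5)(3/4)(2/3) = 1/3.
Multiplying each by its prior: 3/5 · 1/2 = 3/10, 2/5 · 1/3 = 2/15; with total 13/30.
Dividing through by the total gives posterior P(urn A | data) = 9/13, P(urn B | data) = 4/13.
The predictive probability is P(green next | data) = (3/4)(9/13) + (1/2)(4/13) = 35/52.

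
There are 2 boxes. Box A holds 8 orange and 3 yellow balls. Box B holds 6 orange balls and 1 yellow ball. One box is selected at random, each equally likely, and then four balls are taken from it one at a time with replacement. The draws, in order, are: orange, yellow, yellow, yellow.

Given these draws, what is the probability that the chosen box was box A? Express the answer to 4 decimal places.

0.8552

Under each hypothesis, the probability of the observed sequence is: P(data | box A) = (8/11)(3/11)(3/11)(3/11) = 0.014753; P(data | box B) = (6/7)(1/7)(1/7)(1/7) = 0.002499.
Weighting by the prior gives 1/2 · 0.014753 = 0.0073765, 1/2 · 0.002499 = 0.0012495; these sum to 0.008626.
By Bayes' rule, P(box A | data) = (0.0073765) / (0.008626) = 0.85515.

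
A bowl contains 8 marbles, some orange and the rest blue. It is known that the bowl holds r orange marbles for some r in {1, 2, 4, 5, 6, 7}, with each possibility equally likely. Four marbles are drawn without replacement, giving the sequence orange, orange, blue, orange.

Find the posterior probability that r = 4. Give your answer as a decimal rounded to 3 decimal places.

The likelihood of the observed sequence under each hypothesis: P(data | r = 1) = (1/8)(0/7) = 0; P(data | r = 2) = (2/8)(1/7)(6/6)(0/5) = 0; P(data | r = 4) = (4/8)(3/7)(4/6)(2/5) = 0.057143; P(data | r = 5) = (5/8)(4/7)(3/6)(3/5) = 0.10714; P(data | r = 6) = (6/8)(5/7)(2/6)(4/5) = 0.14286; P(data | r = 7) = (7/8)(6/7)(1/6)(5/5) = 0.125.
Weighting by the prior gives 1/6 · 0 = 0, 1/6 · 0 = 0, 1/6 · 0.057143 = 0.0095238, 1/6 · 0.10714 = 0.017857, 1/6 · 0.14286 = 0.02381, 1/6 · 0.125 = 0.020833; summing to 0.072024.
So P(r = 4 | data) = (0.0095238) / (0.072024) = 0.13223.

0.132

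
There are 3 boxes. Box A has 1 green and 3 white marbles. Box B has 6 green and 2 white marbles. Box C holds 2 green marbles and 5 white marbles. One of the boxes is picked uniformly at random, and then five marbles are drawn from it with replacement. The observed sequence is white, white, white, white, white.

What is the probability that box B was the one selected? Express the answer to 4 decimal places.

Compute the likelihood of the observed sequence for each case: P(data | box A) = (3/4)(3/4)(3/4)(3/4)(3/4) = 0.2373; P(data | box B) = (2/8)(2/8)(2/8)(2/8)(2/8) = 0.00097656; P(data | box C) = (5/7)(5/7)(5/7)(5/7)(5/7) = 0.18593.
Multiplying each by its prior: 1/3 · 0.2373 = 0.079102, 1/3 · 0.00097656 = 0.00032552, 1/3 · 0.18593 = 0.061978; these sum to 0.14141.
Therefore the posterior P(box B | data) = (0.00032552) / (0.14141) = 0.002302.

0.0023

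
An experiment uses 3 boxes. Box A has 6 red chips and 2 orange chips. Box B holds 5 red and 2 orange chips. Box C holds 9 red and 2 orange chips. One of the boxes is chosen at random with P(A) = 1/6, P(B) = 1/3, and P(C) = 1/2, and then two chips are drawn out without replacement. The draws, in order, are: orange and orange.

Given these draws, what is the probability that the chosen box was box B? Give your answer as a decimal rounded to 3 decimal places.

0.513

Under each hypothesis, the probability of the observed sequence is: P(data | box A) = (2/8)(1/7) = 0.035714; P(data | box B) = (2/7)(1/6) = 0.047619; P(data | box C) = (2/11)(1/10) = 0.018182.
Multiplying each by its prior: 1/6 · 0.035714 = 0.0059524, 1/3 · 0.047619 = 0.015873, 1/2 · 0.018182 = 0.0090909; with total 0.030916.
So P(box B | data) = (0.015873) / (0.030916) = 0.51342.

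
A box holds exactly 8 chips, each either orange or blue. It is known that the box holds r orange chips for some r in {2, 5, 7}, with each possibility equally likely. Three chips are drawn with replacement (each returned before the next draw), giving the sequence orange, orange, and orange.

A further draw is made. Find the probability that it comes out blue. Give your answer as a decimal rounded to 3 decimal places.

0.201

For each hypothesis, P(data | H) works out to: P(data | r = 2) = (2/8)(2/8)(2/8) = 0.015625; P(data | r = 5) = (5/8)(5/8)(5/8) = 0.24414; P(data | r = 7) = (7/8)(7/8)(7/8) = 0.66992.
The prior-weighted likelihoods are 1/3 · 0.015625 = 0.0052083, 1/3 · 0.24414 = 0.08138, 1/3 · 0.66992 = 0.22331; with total 0.3099.
Dividing through by the total gives posterior P(r = 2 | data) = 0.016807, P(r = 5 | data) = 0.26261, P(r = 7 | data) = 0.72059.
So P(blue next | data) = Σ P(blue next | H) P(H | data) = (3/4)(0.016807) + (3/8)(0.26261) + (1/8)(0.72059) = 0.20116.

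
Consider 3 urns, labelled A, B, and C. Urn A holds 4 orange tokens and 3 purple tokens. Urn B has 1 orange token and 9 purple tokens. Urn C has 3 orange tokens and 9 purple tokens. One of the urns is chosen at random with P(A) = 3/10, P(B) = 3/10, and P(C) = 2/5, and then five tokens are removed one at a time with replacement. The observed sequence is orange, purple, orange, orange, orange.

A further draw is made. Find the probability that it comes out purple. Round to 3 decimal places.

0.455

For each hypothesis, P(data | H) works out to: P(data | urn A) = (4/7)(3/7)(4/7)(4/7)(4/7) = 0.045695; P(data | urn B) = (1/10)(9/10)(1/10)(1/10)(1/10) = 9e-05; P(data | urn C) = (3/12)(9/12)(3/12)(3/12)(3/12) = 0.0029297.
Multiplying each by its prior: 3/10 · 0.045695 = 0.013709, 3/10 · 9e-05 = 2.7e-05, 2/5 · 0.0029297 = 0.0011719; summing to 0.014907.
The posterior is then P(urn A | data) = 0.91958, P(urn B | data) = 0.0018112, P(urn C | data) = 0.07861.
The predictive probability is P(purple next | data) = (3/7)(0.91958) + (9/10)(0.0018112) + (3/4)(0.07861) = 0.45469.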